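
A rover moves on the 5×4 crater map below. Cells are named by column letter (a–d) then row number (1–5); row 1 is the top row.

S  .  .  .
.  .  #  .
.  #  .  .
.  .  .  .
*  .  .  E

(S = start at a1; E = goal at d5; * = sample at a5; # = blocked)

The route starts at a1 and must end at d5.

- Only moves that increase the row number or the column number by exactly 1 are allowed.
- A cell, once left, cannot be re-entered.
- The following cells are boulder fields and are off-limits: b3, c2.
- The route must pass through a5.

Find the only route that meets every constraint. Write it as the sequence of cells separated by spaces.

Moves only go right or down, so the column and row indices never decrease.
Route from a1: 4× down (reaching a5), 3× right (reaching d5) — 7 moves in all.
Check: all required cells visited.

a1 a2 a3 a4 a5 b5 c5 d5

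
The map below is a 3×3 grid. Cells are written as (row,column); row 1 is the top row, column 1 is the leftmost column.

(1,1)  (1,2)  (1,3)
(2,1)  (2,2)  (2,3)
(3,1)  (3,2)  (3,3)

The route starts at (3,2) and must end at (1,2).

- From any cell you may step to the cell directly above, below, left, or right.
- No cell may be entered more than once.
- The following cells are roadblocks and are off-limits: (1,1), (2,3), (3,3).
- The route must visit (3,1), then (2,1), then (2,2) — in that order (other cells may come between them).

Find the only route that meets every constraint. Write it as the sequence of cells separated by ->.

(3,2) -> (3,1) -> (2,1) -> (2,2) -> (1,2)

The waypoints must appear in the order (3,1), (2,1), (2,2), with no cell reused.
Route from (3,2): left 1 to (3,1), up 1 to (2,1), right 1 to (2,2), up 1 to (1,2) — 4 moves in all.
Check: order respected ((3,1) at step 1, (2,1) at step 2, (2,2) at step 3).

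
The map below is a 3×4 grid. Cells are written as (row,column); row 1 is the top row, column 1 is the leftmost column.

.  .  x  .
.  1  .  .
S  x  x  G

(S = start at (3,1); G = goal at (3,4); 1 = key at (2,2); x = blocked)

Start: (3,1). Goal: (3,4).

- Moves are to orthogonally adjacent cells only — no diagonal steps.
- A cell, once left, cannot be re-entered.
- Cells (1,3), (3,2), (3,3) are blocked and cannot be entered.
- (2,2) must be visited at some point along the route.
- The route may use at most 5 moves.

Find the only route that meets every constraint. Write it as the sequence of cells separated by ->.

The 5-move cap with required stops at (2,2) leaves no slack for detours.
Route from (3,1): up to (2,1), 3× right (reaching (2,4)), down to (3,4) — 5 moves in all.
Check: all required cells visited; 5 ≤ 5 moves.

(3,1) -> (2,1) -> (2,2) -> (2,3) -> (2,4) -> (3,4)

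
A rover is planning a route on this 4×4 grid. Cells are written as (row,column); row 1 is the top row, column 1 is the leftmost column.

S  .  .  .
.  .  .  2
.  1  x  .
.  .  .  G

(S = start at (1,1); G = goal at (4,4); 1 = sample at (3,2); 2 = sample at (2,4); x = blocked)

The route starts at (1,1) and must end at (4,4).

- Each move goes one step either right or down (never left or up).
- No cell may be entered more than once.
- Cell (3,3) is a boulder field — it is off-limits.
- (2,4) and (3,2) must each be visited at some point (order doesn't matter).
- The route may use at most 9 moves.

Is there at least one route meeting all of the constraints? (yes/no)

no

(3,2) is below but to the left of (2,4): going (2,4) → (3,2) would need a leftward move and (3,2) → (2,4) an upward move, so no right/down-only route can visit both required cells.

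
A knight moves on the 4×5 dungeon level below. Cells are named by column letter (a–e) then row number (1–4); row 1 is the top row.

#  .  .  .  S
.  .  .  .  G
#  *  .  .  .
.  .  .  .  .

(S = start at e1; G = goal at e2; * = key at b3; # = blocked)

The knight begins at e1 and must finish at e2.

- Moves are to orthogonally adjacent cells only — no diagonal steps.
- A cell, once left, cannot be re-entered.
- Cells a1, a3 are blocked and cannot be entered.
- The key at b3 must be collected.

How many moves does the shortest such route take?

9

Any route passes through b3 somewhere between e1 and e2. Summing Manhattan distances along the two legs (e1 → b3 → e2) gives a lower bound of 5 + 4 = 9 moves.
A route of 9 moves achieves this: e1 → d1 → d2 → c2 → b2 → b3 → c3 → d3 → e3 → e2.
Since 9 matches the lower bound, it is optimal.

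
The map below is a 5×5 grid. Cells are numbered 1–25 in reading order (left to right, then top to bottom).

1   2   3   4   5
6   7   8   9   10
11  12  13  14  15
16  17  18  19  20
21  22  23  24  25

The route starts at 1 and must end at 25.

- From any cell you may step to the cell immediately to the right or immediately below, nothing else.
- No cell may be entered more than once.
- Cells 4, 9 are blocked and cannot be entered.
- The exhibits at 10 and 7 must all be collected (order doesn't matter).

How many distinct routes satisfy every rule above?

0

A right/down-only route from 1 to 25 makes exactly 4 down-moves and 4 right-moves in some order.
With no other constraints that would be C(8,4) = 70 routes.
A monotone route can only reach the required cells in the order 7, 10, so split there and multiply the segment counts (each segment already excludes blocked cells): 1→7: 2; 7→10: 0; 10→25: 1; product = 0.
No route satisfies every constraint, so the count is 0.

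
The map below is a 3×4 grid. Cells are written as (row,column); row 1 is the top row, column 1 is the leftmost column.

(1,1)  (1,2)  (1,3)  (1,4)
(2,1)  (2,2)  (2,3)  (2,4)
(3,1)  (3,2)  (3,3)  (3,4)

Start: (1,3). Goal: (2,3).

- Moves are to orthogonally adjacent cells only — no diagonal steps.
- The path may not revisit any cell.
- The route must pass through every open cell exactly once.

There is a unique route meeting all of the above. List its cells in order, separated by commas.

Need to visit all 12 open cells exactly once, starting at (1,3) and ending at (2,3).
Route from (1,3): right 1 to (1,4), down 2 to (3,4), left 3 to (3,1), up 2 to (1,1), right 1 to (1,2), down 1 to (2,2), right 1 to (2,3) — 11 moves in all.
Check: all 12 open cells covered.

(1,3), (1,4), (2,4), (3,4), (3,3), (3,2), (3,1), (2,1), (1,1), (1,2), (2,2), (2,3)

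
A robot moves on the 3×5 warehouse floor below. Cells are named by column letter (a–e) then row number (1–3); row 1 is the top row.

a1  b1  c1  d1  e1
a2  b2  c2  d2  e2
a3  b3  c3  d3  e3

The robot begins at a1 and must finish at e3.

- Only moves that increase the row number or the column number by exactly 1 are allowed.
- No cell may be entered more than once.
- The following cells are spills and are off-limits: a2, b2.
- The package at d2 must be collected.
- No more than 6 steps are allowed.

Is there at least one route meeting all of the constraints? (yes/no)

One route that works: a1 → b1 → c1 → c2 → d2 → d3 → e3.

yes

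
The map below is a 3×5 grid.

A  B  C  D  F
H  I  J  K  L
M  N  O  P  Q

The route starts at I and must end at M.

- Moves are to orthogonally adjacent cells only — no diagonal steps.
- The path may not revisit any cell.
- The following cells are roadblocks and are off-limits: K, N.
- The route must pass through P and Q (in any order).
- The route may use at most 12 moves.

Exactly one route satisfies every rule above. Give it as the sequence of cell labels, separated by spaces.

Any route must reach P and Q and still end at M within 12 moves, so the order of the required stops is forced.
Route from I: right to J, down to O, 2× right (reaching Q), 2× up (reaching F), 4× left (reaching A), 2× down (reaching M) — 12 moves in all.
Check: all required cells visited; 12 ≤ 12 moves.

I J O P Q L F D C B A H M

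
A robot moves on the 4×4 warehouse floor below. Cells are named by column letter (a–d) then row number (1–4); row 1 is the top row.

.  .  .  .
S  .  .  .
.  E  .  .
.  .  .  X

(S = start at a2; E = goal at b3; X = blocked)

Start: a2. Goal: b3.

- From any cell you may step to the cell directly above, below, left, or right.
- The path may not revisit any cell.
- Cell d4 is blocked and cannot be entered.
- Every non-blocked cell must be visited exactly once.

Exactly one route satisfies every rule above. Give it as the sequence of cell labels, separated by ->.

a2 -> a1 -> b1 -> b2 -> c2 -> c1 -> d1 -> d2 -> d3 -> c3 -> c4 -> b4 -> a4 -> a3 -> b3

Need to visit all 15 open cells exactly once, starting at a2 and ending at b3.
Route from a2: up 1 to a1, right 1 to b1, down 1 to b2, right 1 to c2, up 1 to c1, right 1 to d1, down 2 to d3, left 1 to c3, down 1 to c4, left 2 to a4, up 1 to a3, right 1 to b3 — 14 moves in all.
Check: all 15 open cells covered.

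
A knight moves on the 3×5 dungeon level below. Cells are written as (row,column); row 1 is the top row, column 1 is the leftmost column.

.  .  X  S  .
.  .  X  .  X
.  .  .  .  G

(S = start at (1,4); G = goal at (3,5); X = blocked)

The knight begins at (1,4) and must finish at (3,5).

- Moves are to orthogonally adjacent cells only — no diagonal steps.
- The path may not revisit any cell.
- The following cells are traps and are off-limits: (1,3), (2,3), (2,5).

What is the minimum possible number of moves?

The Manhattan distance from (1,4) to (3,5) is |1−3| + |4−5| = 3, so at least 3 moves are needed.
A route of 3 moves achieves this: (1,4) → (2,4) → (3,4) → (3,5).
Since 3 matches the lower bound, it is optimal.

3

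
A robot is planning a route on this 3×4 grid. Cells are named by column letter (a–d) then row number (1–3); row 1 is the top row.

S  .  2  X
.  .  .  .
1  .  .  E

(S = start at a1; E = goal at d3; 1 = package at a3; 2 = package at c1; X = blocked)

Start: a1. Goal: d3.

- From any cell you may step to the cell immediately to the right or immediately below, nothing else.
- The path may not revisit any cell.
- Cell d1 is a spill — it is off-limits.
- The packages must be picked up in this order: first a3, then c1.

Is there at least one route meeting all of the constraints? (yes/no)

c1 lies above a3, so going from a3 to c1 would need an upward move — but moves only go right/down, so a3 cannot be visited before c1.

no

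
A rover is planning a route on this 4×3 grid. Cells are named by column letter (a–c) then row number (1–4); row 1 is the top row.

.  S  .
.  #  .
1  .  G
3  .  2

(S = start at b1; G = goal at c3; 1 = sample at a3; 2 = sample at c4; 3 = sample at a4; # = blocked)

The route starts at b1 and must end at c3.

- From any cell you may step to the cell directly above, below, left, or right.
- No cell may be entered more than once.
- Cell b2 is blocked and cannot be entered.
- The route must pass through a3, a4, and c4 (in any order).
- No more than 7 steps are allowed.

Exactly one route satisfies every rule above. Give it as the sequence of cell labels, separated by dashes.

The 7-move cap with required stops at a3, a4, c4 leaves no slack for detours.
Route from b1: left to a1, 3× down (reaching a4), 2× right (reaching c4), up to c3 — 7 moves in all.
Check: all required cells visited; 7 ≤ 7 moves.

b1 - a1 - a2 - a3 - a4 - b4 - c4 - c3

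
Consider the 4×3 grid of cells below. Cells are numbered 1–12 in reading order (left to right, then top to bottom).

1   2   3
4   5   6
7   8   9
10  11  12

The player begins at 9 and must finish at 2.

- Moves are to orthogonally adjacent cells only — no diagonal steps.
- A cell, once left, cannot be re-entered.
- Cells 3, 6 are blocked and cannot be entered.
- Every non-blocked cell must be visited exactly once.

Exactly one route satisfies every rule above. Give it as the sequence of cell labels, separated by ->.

9 -> 12 -> 11 -> 10 -> 7 -> 8 -> 5 -> 4 -> 1 -> 2

Need to visit all 10 open cells exactly once, starting at 9 and ending at 2.
Cell 10 has only two open neighbours (7 and 11), so the path must pass straight through it: one of those is the cell it's entered from and the other is where it exits.
Route from 9: down 1 to 12, left 2 to 10, up 1 to 7, right 1 to 8, up 1 to 5, left 1 to 4, up 1 to 1, right 1 to 2 — 9 moves in all.
Check: all 10 open cells covered.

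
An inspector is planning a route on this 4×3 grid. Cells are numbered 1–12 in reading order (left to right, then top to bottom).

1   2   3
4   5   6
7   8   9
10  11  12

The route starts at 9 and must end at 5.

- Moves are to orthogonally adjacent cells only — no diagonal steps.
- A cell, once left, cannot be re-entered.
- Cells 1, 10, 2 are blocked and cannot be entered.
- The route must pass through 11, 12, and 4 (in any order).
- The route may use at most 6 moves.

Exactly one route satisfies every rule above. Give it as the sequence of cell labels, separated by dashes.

The 6-move cap with required stops at 11, 12, 4 leaves no slack for detours.
Route from 9: down to 12, left to 11, up to 8, left to 7, up to 4, right to 5 — 6 moves in all.
Check: all required cells visited; 6 ≤ 6 moves.

9 - 12 - 11 - 8 - 7 - 4 - 5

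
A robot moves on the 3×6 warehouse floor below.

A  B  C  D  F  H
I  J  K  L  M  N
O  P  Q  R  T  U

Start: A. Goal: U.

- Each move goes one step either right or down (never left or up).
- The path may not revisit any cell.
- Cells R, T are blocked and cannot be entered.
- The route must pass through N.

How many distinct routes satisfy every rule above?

A right/down-only route from A to U makes exactly 2 down-moves and 5 right-moves in some order.
With no other constraints that would be C(7,2) = 21 routes.
Split at N and multiply the segment counts (each segment already excludes blocked cells): A→N: 6; N→U: 1; product = 6.
That gives 6 routes.

6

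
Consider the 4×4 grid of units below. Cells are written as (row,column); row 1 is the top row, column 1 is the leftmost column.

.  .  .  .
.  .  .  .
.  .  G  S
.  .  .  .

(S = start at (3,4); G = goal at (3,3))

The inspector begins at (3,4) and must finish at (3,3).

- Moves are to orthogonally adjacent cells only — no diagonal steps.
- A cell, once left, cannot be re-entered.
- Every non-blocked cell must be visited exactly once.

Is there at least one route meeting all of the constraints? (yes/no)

One route that works: (3,4) → (4,4) → (4,3) → (4,2) → (4,1) → (3,1) → (2,1) → (1,1) → (1,2) → (1,3) → (1,4) → (2,4) → (2,3) → (2,2) → (3,2) → (3,3).

yes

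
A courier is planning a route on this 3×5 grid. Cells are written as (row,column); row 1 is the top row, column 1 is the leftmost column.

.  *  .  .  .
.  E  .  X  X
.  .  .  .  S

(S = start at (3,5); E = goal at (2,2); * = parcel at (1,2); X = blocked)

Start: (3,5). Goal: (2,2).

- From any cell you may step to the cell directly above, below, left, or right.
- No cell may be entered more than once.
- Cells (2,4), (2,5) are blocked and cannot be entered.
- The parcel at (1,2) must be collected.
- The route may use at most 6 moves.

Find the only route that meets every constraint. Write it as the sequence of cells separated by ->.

(3,5) -> (3,4) -> (3,3) -> (2,3) -> (1,3) -> (1,2) -> (2,2)

The 6-move cap with required stops at (1,2) leaves no slack for detours.
Route from (3,5): 2× left (reaching (3,3)), 2× up (reaching (1,3)), left to (1,2), down to (2,2) — 6 moves in all.
Check: all required cells visited; 6 ≤ 6 moves.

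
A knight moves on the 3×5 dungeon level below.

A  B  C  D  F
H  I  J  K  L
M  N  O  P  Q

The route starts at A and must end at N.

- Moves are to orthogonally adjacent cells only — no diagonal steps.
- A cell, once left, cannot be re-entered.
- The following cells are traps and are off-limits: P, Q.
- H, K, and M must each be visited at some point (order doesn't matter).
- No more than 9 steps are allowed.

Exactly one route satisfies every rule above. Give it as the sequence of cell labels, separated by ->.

A -> B -> C -> D -> K -> J -> I -> H -> M -> N

The 9-move cap with required stops at H, K, M leaves no slack for detours.
Route from A: right 3 to D, down 1 to K, left 3 to H, down 1 to M, right 1 to N — 9 moves in all.
Check: all required cells visited; 9 ≤ 9 moves.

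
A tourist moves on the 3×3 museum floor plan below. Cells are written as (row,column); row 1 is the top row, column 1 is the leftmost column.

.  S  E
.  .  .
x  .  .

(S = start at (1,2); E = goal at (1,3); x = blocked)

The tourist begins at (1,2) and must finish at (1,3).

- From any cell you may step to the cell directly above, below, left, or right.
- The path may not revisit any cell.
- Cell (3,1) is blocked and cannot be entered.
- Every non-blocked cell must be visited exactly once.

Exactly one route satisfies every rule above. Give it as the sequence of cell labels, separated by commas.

Need to visit all 8 open cells exactly once, starting at (1,2) and ending at (1,3).
Route from (1,2): left to (1,1), down to (2,1), right to (2,2), down to (3,2), right to (3,3), 2× up (reaching (1,3)) — 7 moves in all.
Check: all 8 open cells covered.

(1,2), (1,1), (2,1), (2,2), (3,2), (3,3), (2,3), (1,3)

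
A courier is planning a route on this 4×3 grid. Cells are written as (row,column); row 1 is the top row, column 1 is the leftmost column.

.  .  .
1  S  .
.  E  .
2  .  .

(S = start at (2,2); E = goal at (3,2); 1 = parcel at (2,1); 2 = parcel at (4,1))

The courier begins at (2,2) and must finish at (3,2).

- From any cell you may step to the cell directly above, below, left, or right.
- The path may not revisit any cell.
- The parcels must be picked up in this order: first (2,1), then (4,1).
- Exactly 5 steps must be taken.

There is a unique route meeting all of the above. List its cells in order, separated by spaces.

(2,2) (2,1) (3,1) (4,1) (4,2) (3,2)

The waypoints must appear in the order (2,1), (4,1), with no cell reused.
Route from (2,2): left 1 to (2,1), down 2 to (4,1), right 1 to (4,2), up 1 to (3,2) — 5 moves in all.
Check: order respected (1 at step 1, 2 at step 3); 5 moves as required.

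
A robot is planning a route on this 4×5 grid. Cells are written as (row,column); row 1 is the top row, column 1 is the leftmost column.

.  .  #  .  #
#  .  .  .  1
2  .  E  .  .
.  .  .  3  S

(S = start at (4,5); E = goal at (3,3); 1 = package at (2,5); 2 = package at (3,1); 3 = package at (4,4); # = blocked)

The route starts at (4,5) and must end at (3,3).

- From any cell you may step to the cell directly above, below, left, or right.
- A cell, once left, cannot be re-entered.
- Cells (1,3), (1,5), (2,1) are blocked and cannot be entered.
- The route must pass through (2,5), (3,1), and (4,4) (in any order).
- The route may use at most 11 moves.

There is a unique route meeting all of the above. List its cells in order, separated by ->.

The 11-move cap with required stops at (2,5), (3,1), (4,4) leaves no slack for detours.
Route from (4,5): up 2 to (2,5), left 1 to (2,4), down 2 to (4,4), left 3 to (4,1), up 1 to (3,1), right 2 to (3,3) — 11 moves in all.
Check: all required cells visited; 11 ≤ 11 moves.

(4,5) -> (3,5) -> (2,5) -> (2,4) -> (3,4) -> (4,4) -> (4,3) -> (4,2) -> (4,1) -> (3,1) -> (3,2) -> (3,3)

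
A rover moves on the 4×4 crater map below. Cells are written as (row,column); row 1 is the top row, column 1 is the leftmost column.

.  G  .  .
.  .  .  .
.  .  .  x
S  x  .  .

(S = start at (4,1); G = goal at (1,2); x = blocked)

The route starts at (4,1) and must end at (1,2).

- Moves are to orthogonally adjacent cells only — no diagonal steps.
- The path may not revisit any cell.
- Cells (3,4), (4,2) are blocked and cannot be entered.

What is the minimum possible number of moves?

The Manhattan distance from (4,1) to (1,2) is |4−1| + |1−2| = 4, so at least 4 moves are needed.
A route of 4 moves achieves this: (4,1) → (3,1) → (2,1) → (1,1) → (1,2).
Since 4 matches the lower bound, it is optimal.

4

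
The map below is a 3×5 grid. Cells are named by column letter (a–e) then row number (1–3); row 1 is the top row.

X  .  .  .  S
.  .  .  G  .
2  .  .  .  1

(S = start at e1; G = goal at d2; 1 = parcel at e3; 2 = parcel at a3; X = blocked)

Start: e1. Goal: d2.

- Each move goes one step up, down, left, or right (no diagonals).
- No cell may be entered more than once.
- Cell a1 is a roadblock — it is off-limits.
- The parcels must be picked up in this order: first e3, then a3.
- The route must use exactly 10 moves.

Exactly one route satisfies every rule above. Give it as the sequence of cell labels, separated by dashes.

The waypoints must appear in the order e3, a3, with no cell reused.
Route from e1: 2× down (reaching e3), 4× left (reaching a3), up to a2, 3× right (reaching d2) — 10 moves in all.
Check: order respected (1 at step 2, 2 at step 6); 10 moves as required.

e1 - e2 - e3 - d3 - c3 - b3 - a3 - a2 - b2 - c2 - d2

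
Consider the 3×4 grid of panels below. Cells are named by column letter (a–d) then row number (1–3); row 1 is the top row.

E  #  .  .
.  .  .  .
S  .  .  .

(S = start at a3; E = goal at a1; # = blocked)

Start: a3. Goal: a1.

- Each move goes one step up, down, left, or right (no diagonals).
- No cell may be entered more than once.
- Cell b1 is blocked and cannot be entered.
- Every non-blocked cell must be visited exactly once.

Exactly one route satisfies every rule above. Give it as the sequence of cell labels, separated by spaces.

a3 b3 c3 d3 d2 d1 c1 c2 b2 a2 a1

Need to visit all 11 open cells exactly once, starting at a3 and ending at a1.
Route from a3: 3× right (reaching d3), 2× up (reaching d1), left to c1, down to c2, 2× left (reaching a2), up to a1 — 10 moves in all.
Check: all 11 open cells covered.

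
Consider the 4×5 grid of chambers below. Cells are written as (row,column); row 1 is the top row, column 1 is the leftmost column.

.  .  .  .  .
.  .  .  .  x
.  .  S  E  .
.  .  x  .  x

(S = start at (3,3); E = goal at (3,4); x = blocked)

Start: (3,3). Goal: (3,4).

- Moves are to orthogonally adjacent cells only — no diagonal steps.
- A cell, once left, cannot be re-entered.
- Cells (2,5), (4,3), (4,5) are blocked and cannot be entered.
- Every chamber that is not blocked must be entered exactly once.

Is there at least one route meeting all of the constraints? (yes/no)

no

Cell (1,5) has only one open neighbour but is neither the start nor the goal, so a Hamiltonian route would have to both enter and leave it through the same neighbour — impossible without revisiting.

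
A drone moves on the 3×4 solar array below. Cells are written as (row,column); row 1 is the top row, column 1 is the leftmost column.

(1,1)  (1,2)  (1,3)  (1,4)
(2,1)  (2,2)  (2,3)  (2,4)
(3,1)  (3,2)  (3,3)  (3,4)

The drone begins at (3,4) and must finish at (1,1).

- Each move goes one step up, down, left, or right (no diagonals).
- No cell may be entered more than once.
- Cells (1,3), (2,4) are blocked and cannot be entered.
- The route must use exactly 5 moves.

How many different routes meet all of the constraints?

Need simple routes of exactly 5 moves from (3,4) to (1,1) (Manhattan distance 5, so 0 moves are spent on a detour and 0 undoing it).
Enumerating: (3,4) (3,3) (2,3) (2,2) (1,2) (1,1) | (3,4) (3,3) (2,3) (2,2) (2,1) (1,1) | (3,4) (3,3) (3,2) (2,2) (1,2) (1,1) | (3,4) (3,3) (3,2) (2,2) (2,1) (1,1) | (3,4) (3,3) (3,2) (3,1) (2,1) (1,1).
That gives 5 routes.

5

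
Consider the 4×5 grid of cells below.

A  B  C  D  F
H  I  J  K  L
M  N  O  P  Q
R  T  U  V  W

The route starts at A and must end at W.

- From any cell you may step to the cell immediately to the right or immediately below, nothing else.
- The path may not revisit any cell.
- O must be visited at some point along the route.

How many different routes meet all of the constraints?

18

A right/down-only route from A to W makes exactly 3 down-moves and 4 right-moves in some order.
With no other constraints that would be C(7,3) = 35 routes.
Split at O and multiply the segment counts: A→O: 6; O→W: 3; product = 18.
That gives 18 routes.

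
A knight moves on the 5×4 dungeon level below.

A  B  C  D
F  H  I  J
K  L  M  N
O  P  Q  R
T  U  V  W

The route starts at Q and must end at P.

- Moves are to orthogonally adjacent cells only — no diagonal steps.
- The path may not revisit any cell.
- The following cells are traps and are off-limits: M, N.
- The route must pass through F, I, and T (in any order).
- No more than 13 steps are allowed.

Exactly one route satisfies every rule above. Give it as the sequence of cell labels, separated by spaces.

Any route must reach F, I, and T and still end at P within 13 moves, so the order of the required stops is forced.
Route from Q: down to V, 2× left (reaching T), 4× up (reaching A), 2× right (reaching C), down to I, left to H, 2× down (reaching P) — 13 moves in all.
Check: all required cells visited; 13 ≤ 13 moves.

Q V U T O K F A B C I H L P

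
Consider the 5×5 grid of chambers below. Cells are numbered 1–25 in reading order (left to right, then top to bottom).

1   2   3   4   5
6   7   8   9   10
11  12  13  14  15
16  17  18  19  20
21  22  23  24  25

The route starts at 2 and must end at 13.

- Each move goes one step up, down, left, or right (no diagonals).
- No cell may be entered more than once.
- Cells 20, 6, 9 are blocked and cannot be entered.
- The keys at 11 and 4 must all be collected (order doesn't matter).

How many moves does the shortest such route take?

13

Any route passes through 11 and 4 in some order between 2 and 13. Summing Manhattan distances along each leg and taking the cheapest ordering (2 → 4 → 11 → 13) gives a lower bound of 2 + 5 + 2 = 9 moves.
The shortest route satisfying every rule uses 13 moves: 2 → 3 → 4 → 5 → 10 → 15 → 14 → 19 → 18 → 17 → 16 → 11 → 12 → 13.
The bound of 9 isn't tight here; checking systematically, no route of length 9 through 12 satisfies every constraint (on a 4-connected grid the length of any start-to-goal walk has the same parity as the Manhattan bound, so only lengths 9, 11, 13, … need checking), so 13 is the minimum.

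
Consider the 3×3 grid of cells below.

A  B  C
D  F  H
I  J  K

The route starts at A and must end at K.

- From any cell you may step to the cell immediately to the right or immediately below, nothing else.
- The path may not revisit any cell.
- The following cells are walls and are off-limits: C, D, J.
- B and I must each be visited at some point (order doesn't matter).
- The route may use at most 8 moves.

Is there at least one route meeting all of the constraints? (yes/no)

I is below but to the left of B: going B → I would need a leftward move and I → B an upward move, so no right/down-only route can visit both required cells.

no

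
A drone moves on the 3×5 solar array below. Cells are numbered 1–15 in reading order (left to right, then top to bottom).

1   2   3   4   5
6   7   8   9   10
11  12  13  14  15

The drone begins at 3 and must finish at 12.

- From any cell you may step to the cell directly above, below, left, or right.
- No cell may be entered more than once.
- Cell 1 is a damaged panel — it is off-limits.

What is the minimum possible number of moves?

The Manhattan distance from 3 to 12 is |1−3| + |3−2| = 3, so at least 3 moves are needed.
A route of 3 moves achieves this: 3 → 8 → 13 → 12.
Since 3 matches the lower bound, it is optimal.

3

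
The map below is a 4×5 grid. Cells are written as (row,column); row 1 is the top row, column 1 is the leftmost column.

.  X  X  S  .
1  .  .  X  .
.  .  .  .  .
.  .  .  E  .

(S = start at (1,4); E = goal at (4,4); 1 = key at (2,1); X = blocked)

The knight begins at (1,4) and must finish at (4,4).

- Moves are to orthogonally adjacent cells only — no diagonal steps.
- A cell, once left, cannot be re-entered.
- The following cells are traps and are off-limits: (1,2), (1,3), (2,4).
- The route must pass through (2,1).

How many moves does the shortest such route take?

13

Any route passes through (2,1) somewhere between (1,4) and (4,4). Summing Manhattan distances along the two legs ((1,4) → (2,1) → (4,4)) gives a lower bound of 4 + 5 = 9 moves.
That bound ignores the blocked cells. Measuring each leg by the fewest moves that actually steer around them ((1,4)→(2,1): 8; (2,1)→(4,4): 5) raises the lower bound to 13.
A route of 13 moves exists: (1,4) → (1,5) → (2,5) → (3,5) → (3,4) → (3,3) → (2,3) → (2,2) → (2,1) → (3,1) → (4,1) → (4,2) → (4,3) → (4,4).
Since 13 matches that lower bound, it is optimal.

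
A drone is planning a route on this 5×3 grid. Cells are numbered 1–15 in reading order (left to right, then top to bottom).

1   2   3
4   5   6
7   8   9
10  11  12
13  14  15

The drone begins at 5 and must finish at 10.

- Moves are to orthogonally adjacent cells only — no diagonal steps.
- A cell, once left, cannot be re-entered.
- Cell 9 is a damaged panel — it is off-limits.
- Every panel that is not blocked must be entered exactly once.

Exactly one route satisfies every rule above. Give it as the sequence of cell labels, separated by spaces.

Need to visit all 14 open cells exactly once, starting at 5 and ending at 10.
Cell 15 has only two open neighbours (12 and 14), so the path must pass straight through it: one of those is the cell it's entered from and the other is where it exits.
Route from 5: right 1 to 6, up 1 to 3, left 2 to 1, down 2 to 7, right 1 to 8, down 1 to 11, right 1 to 12, down 1 to 15, left 2 to 13, up 1 to 10 — 13 moves in all.
Check: all 14 open cells covered.

5 6 3 2 1 4 7 8 11 12 15 14 13 10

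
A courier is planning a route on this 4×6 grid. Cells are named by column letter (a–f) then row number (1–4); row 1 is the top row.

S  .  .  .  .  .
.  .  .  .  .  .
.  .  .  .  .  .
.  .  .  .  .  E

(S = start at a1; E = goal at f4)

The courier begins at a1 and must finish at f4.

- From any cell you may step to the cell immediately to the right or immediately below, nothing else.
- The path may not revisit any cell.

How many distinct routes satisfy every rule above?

56

A right/down-only route from a1 to f4 makes exactly 3 down-moves and 5 right-moves in some order.
With no other constraints that would be C(8,3) = 56 routes.
That gives 56 routes.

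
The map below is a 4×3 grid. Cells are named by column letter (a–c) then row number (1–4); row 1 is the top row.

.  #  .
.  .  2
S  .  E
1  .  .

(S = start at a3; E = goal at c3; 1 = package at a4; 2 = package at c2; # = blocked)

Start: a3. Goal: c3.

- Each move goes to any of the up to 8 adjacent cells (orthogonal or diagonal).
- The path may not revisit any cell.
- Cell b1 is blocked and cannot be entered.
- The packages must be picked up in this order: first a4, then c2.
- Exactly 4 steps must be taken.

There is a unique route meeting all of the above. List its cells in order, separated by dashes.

a3 - a4 - b3 - c2 - c3

The waypoints must appear in the order a4, c2, with no cell reused.
Route from a3: down 1 to a4, up-right 2 to c2, down 1 to c3 — 4 moves in all.
Check: order respected (1 at step 1, 2 at step 3); 4 moves as required.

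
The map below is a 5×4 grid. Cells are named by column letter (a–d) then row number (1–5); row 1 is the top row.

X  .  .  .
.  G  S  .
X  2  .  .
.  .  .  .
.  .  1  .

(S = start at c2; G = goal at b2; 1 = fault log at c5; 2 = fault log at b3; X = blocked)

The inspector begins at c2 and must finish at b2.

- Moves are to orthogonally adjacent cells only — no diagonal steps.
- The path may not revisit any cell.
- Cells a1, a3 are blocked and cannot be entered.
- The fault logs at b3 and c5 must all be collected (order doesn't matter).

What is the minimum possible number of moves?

Any route passes through b3 and c5 in some order between c2 and b2. Summing Manhattan distances along each leg and taking the cheapest ordering (c2 → c5 → b3 → b2) gives a lower bound of 3 + 3 + 1 = 7 moves.
A route of 7 moves achieves this: c2 → c3 → c4 → c5 → b5 → b4 → b3 → b2.
Since 7 matches the lower bound, it is optimal.

7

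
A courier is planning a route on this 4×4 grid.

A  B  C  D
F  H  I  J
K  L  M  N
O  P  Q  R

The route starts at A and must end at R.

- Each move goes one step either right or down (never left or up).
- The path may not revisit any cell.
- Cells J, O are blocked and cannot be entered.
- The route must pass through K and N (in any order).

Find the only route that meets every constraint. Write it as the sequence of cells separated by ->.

A -> F -> K -> L -> M -> N -> R

Moves only go right or down, so the column and row indices never decrease.
Route from A: down 2 to K, right 3 to N, down 1 to R — 6 moves in all.
Check: all required cells visited.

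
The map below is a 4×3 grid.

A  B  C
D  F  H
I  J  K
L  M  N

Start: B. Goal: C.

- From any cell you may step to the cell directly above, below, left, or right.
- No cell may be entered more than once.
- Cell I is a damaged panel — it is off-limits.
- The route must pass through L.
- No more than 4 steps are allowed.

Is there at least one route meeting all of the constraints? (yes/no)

no

L must be visited but has only one open neighbour (M), and it is neither the start nor the goal — the route would have to enter and leave through M, re-entering it.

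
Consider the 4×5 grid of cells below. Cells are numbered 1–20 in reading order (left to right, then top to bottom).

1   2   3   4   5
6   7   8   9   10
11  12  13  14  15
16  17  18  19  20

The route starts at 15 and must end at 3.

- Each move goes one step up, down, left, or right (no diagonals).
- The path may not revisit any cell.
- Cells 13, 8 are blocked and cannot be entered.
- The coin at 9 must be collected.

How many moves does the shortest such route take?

Any route passes through 9 somewhere between 15 and 3. Summing Manhattan distances along the two legs (15 → 9 → 3) gives a lower bound of 2 + 2 = 4 moves.
A route of 4 moves achieves this: 15 → 10 → 9 → 4 → 3.
Since 4 matches the lower bound, it is optimal.

4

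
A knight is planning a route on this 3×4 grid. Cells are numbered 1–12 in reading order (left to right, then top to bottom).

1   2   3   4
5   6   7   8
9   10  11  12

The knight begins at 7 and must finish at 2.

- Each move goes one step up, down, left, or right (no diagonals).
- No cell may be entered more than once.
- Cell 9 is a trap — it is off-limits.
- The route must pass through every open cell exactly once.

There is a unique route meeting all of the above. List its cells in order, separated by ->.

7 -> 3 -> 4 -> 8 -> 12 -> 11 -> 10 -> 6 -> 5 -> 1 -> 2

Need to visit all 11 open cells exactly once, starting at 7 and ending at 2.
Cell 12 has only two open neighbours (8 and 11), so the path must pass straight through it: one of those is the cell it's entered from and the other is where it exits.
Route from 7: up 1 to 3, right 1 to 4, down 2 to 12, left 2 to 10, up 1 to 6, left 1 to 5, up 1 to 1, right 1 to 2 — 10 moves in all.
Check: all 11 open cells covered.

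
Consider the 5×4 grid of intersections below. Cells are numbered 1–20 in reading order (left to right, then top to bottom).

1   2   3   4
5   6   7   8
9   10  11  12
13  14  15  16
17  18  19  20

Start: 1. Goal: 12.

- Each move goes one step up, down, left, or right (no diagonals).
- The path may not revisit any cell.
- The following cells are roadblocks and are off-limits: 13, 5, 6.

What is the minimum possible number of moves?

The Manhattan distance from 1 to 12 is |1−3| + |1−4| = 5, so at least 5 moves are needed.
A route of 5 moves achieves this: 1 → 2 → 3 → 7 → 11 → 12.
Since 5 matches the lower bound, it is optimal.

5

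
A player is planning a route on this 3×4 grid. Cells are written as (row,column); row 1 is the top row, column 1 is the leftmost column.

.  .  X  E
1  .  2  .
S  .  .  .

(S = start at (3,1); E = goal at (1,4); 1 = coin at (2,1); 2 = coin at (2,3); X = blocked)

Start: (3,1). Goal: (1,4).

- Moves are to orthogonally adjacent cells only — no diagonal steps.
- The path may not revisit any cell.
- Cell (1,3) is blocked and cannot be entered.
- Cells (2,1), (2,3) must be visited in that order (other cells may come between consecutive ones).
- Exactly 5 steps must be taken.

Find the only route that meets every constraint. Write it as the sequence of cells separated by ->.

The waypoints must appear in the order (2,1), (2,3), with no cell reused.
Route from (3,1): up to (2,1), 3× right (reaching (2,4)), up to (1,4) — 5 moves in all.
Check: order respected (1 at step 1, 2 at step 3); 5 moves as required.

(3,1) -> (2,1) -> (2,2) -> (2,3) -> (2,4) -> (1,4)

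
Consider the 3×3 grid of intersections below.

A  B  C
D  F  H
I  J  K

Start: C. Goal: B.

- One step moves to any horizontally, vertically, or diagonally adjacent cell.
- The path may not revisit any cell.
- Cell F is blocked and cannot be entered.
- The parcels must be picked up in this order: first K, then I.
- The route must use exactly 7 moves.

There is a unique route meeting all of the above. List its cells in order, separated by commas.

The waypoints must appear in the order K, I, with no cell reused.
Route from C: down 2 to K, left 2 to I, up 2 to A, right 1 to B — 7 moves in all.
Check: order respected (K at step 2, I at step 4); 7 moves as required.

C, H, K, J, I, D, A, B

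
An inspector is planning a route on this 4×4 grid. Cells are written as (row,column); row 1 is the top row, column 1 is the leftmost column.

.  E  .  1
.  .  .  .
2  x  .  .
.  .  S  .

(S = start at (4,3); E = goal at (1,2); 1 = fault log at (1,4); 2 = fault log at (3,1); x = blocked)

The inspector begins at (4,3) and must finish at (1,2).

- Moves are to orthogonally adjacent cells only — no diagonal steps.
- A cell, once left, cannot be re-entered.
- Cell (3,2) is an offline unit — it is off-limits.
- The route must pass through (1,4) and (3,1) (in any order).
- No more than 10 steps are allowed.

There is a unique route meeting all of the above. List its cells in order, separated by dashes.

The 10-move cap with required stops at (1,4), (3,1) leaves no slack for detours.
Route from (4,3): 2× left (reaching (4,1)), 2× up (reaching (2,1)), 3× right (reaching (2,4)), up to (1,4), 2× left (reaching (1,2)) — 10 moves in all.
Check: all required cells visited; 10 ≤ 10 moves.

(4,3) - (4,2) - (4,1) - (3,1) - (2,1) - (2,2) - (2,3) - (2,4) - (1,4) - (1,3) - (1,2)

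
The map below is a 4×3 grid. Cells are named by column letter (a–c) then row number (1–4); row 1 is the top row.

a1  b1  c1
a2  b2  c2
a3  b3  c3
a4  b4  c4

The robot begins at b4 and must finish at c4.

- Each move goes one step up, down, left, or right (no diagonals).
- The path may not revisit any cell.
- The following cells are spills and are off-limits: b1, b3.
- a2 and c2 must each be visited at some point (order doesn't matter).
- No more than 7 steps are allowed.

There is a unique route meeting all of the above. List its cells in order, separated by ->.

Any route must reach a2 and c2 and still end at c4 within 7 moves, so the order of the required stops is forced.
Route from b4: left 1 to a4, up 2 to a2, right 2 to c2, down 2 to c4 — 7 moves in all.
Check: all required cells visited; 7 ≤ 7 moves.

b4 -> a4 -> a3 -> a2 -> b2 -> c2 -> c3 -> c4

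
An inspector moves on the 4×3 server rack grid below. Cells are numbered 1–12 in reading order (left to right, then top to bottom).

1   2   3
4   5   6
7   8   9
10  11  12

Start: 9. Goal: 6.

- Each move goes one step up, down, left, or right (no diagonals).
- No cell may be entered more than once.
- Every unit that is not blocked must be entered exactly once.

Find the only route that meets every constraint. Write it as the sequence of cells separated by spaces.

9 12 11 10 7 8 5 4 1 2 3 6

Need to visit all 12 open cells exactly once, starting at 9 and ending at 6.
Cell 1 has only two open neighbours (4 and 2), so the path must pass straight through it: one of those is the cell it's entered from and the other is where it exits.
Route from 9: down 1 to 12, left 2 to 10, up 1 to 7, right 1 to 8, up 1 to 5, left 1 to 4, up 1 to 1, right 2 to 3, down 1 to 6 — 11 moves in all.
Check: all 12 open cells covered.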